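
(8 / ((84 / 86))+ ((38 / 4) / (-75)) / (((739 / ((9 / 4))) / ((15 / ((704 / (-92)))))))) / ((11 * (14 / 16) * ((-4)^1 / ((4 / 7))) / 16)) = -894922913 / 460060755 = -1.95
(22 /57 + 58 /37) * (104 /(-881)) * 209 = -48.20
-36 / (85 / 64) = -2304 / 85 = -27.11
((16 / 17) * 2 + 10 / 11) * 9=4698 / 187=25.12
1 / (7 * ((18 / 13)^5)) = 371293 / 13226976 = 0.03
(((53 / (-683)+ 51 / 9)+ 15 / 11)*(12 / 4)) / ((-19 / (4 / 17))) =-626828 / 2426699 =-0.26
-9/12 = -3/4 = -0.75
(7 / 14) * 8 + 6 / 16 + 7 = 11.38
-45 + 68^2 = 4579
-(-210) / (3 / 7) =490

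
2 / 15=0.13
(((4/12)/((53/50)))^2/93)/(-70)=-250/16457931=-0.00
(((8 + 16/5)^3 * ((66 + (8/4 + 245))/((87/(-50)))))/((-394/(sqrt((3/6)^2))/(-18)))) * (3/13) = -494710272/371345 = -1332.21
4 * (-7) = -28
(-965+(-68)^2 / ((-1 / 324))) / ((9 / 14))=-20987974 / 9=-2331997.11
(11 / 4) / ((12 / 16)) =3.67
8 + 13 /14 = 125 /14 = 8.93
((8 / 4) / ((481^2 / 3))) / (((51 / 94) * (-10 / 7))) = -658 / 19665685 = -0.00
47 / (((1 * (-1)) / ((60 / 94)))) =-30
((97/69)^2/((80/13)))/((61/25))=611585/4646736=0.13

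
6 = 6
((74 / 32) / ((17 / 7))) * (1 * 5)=1295 / 272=4.76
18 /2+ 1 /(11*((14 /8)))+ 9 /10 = 7663 /770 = 9.95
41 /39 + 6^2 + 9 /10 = 14801 /390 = 37.95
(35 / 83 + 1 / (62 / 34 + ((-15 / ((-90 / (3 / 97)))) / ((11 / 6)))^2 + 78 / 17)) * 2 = 5949748869 / 5149961341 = 1.16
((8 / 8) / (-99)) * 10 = -0.10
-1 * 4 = -4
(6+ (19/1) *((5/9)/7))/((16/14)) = 473/72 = 6.57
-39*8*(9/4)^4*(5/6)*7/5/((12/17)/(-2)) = 26431.95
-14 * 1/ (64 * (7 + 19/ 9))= -0.02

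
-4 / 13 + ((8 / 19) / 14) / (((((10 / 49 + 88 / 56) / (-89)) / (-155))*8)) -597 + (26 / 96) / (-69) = -13477584359 / 23723856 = -568.10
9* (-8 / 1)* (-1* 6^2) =2592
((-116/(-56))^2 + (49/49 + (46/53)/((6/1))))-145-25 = -5128489/31164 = -164.56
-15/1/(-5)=3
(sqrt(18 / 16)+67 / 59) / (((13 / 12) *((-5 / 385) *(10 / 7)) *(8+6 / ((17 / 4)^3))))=-13.53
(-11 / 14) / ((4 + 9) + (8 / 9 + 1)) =-99 / 1876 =-0.05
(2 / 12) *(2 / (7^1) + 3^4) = 569 / 42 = 13.55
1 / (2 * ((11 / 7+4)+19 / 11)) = 77 / 1124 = 0.07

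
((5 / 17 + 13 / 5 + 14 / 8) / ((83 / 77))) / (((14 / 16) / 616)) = 3033.11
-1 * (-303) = 303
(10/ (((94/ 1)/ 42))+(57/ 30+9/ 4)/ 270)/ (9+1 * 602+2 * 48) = 1137901/ 179436600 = 0.01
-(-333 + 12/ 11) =3651/ 11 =331.91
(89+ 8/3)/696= 275/2088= 0.13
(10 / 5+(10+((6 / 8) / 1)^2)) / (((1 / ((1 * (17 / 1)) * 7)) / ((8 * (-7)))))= -83716.50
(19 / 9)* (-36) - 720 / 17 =-2012 / 17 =-118.35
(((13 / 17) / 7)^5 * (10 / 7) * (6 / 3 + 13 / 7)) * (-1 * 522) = -52330035420 / 1169313293351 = -0.04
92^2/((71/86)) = 727904/71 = 10252.17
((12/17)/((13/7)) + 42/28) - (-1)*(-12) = -4473/442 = -10.12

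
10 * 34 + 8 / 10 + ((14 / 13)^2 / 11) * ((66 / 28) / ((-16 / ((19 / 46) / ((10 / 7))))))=340.80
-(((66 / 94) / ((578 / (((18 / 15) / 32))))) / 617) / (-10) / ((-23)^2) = 99 / 7093433790400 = 0.00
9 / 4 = 2.25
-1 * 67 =-67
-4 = -4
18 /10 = 1.80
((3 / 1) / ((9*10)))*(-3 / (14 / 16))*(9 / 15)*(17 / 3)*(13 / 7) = -884 / 1225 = -0.72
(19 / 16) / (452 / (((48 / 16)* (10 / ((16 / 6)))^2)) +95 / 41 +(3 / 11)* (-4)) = 5784075 / 58158512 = 0.10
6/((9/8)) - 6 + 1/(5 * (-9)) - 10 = -481/45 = -10.69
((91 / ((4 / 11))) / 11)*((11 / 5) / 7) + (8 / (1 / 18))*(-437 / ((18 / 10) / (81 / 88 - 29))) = 215966973 / 220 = 981668.06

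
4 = 4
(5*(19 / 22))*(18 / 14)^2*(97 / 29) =746415 / 31262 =23.88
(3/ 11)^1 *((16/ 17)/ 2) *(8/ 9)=64/ 561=0.11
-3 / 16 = -0.19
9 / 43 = 0.21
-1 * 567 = -567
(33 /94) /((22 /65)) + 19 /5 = 4547 /940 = 4.84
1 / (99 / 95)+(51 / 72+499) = 396529 / 792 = 500.67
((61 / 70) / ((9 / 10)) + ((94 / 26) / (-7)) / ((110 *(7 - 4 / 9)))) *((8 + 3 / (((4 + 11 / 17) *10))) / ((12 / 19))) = 622526318387 / 50389138800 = 12.35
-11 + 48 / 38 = -185 / 19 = -9.74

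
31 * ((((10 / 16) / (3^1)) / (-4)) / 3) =-155 / 288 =-0.54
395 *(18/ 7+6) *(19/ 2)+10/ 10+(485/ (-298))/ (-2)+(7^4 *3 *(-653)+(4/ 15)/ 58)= -8477737255391/ 1814820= -4671392.90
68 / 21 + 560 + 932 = 31400 / 21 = 1495.24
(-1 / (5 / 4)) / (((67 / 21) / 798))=-67032 / 335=-200.10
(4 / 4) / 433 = 1 / 433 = 0.00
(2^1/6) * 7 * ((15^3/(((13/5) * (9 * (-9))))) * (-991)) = 4335625/117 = 37056.62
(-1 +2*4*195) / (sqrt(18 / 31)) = 2045.93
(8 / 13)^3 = 512 / 2197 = 0.23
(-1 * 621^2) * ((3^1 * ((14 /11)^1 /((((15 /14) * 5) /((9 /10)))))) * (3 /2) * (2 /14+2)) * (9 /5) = -1431218.93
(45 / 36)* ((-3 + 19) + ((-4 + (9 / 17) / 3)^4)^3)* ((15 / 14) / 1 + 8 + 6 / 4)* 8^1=1032066341.25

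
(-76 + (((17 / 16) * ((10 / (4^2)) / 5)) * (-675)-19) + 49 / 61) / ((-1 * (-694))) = -1435463 / 5418752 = -0.26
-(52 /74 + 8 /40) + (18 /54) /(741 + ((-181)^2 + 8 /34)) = -285335393 /316093590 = -0.90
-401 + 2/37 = -400.95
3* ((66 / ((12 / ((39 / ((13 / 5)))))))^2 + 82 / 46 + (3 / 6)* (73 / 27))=16914511 / 828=20428.15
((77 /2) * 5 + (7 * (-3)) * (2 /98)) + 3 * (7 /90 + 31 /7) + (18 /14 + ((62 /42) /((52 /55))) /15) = 3390337 /16380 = 206.98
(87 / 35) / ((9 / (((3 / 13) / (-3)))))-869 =-1186214 / 1365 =-869.02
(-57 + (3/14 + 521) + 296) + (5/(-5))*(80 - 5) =9593/14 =685.21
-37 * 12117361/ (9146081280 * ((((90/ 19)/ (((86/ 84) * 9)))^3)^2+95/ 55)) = -1466678058501795434977718663/ 52232054956150148583867310080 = -0.03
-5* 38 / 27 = -190 / 27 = -7.04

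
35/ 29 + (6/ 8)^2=821/ 464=1.77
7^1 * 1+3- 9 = 1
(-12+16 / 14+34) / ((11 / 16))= 2592 / 77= 33.66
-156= -156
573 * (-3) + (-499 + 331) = -1887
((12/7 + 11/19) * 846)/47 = 5490/133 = 41.28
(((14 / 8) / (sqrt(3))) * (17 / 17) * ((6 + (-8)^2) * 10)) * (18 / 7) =1050 * sqrt(3) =1818.65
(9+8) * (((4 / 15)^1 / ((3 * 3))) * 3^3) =68 / 5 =13.60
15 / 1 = 15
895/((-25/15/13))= -6981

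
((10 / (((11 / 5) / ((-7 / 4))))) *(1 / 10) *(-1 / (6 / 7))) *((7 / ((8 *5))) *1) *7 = 2401 / 2112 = 1.14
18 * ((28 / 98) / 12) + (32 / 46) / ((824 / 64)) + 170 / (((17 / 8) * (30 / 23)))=3075281 / 49749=61.82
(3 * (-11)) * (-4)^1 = 132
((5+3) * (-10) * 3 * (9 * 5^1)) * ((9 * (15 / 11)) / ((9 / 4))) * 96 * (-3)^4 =-5038848000 / 11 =-458077090.91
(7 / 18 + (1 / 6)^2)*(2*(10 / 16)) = 25 / 48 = 0.52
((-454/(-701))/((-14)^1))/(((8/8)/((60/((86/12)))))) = -0.39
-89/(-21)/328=89/6888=0.01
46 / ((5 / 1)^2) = 46 / 25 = 1.84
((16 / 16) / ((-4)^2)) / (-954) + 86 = 86.00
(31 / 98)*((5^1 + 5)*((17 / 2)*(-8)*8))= -84320 / 49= -1720.82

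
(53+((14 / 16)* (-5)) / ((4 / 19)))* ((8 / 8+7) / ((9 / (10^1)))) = 5155 / 18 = 286.39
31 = 31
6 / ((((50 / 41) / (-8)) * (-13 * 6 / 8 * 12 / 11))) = 3608 / 975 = 3.70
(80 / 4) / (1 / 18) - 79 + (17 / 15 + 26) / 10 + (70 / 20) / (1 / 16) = 50957 / 150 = 339.71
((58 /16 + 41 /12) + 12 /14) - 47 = -39.10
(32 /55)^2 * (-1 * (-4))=4096 /3025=1.35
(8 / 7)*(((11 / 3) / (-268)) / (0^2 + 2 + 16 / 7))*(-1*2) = 0.01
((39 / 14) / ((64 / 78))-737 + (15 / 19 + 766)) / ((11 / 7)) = 21.12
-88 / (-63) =1.40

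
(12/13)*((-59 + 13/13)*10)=-6960/13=-535.38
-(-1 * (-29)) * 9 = -261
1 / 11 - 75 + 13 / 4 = -3153 / 44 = -71.66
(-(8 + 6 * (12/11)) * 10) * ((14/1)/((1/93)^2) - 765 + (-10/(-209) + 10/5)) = -40236027200/2299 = -17501534.23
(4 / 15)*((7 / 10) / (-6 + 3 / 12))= -56 / 1725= -0.03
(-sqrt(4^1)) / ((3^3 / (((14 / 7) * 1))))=-4 / 27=-0.15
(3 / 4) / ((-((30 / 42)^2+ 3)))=-147 / 688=-0.21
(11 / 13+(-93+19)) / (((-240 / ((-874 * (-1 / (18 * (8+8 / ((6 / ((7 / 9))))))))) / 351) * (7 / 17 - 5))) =-63584811 / 507520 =-125.29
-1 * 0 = 0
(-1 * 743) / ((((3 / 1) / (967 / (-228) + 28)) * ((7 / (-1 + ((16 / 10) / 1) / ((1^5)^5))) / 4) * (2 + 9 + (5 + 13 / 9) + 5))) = -12074493 / 134330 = -89.89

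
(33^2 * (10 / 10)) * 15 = 16335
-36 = -36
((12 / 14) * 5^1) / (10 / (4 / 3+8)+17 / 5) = 300 / 313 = 0.96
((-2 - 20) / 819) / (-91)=22 / 74529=0.00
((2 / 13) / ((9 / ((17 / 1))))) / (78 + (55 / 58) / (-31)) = 61132 / 16402113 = 0.00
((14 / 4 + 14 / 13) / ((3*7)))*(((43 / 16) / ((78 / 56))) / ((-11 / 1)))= -5117 / 133848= -0.04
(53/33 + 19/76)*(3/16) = 245/704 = 0.35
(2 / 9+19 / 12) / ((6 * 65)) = 1 / 216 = 0.00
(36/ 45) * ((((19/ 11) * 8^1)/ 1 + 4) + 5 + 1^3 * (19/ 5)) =5856/ 275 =21.29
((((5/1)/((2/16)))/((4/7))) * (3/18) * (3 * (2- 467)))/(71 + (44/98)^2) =-2605085/11397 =-228.58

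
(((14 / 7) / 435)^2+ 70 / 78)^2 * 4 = 19495350945316 / 6051231005625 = 3.22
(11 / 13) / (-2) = -11 / 26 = -0.42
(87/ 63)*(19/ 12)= 551/ 252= 2.19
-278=-278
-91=-91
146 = 146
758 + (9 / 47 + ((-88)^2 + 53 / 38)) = 15187405 / 1786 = 8503.59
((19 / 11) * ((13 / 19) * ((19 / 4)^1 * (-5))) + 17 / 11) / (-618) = 389 / 9064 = 0.04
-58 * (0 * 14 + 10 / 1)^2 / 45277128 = -0.00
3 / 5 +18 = 93 / 5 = 18.60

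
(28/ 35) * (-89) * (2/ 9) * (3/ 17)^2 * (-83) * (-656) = -38766976/ 1445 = -26828.36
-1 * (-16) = 16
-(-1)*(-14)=-14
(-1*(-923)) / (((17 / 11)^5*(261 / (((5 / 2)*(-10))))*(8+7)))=-743250365 / 1111748031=-0.67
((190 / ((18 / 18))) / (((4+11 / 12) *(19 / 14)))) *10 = 16800 / 59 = 284.75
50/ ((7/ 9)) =450/ 7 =64.29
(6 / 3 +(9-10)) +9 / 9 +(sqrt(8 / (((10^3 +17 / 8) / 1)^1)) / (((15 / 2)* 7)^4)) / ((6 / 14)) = 128* sqrt(8017) / 417630583125 +2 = 2.00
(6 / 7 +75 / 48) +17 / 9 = 4343 / 1008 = 4.31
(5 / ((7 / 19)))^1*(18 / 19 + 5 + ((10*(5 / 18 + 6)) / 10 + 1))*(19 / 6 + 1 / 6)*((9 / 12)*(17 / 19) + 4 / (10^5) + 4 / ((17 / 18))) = 179197067179 / 61047000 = 2935.40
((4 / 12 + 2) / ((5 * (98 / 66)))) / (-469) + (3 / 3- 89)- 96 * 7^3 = -541957651 / 16415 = -33016.00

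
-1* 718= -718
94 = 94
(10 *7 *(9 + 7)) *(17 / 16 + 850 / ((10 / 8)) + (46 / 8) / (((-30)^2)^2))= 762790.01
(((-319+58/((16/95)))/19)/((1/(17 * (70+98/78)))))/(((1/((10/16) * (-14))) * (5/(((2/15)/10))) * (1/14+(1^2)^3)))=-469926121/13338000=-35.23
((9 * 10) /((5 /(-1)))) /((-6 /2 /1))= 6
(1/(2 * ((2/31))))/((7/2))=31/14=2.21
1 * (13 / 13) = 1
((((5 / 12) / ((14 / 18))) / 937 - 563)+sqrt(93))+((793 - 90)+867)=sqrt(93)+26419667 / 26236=1016.64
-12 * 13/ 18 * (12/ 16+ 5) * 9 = -897/ 2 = -448.50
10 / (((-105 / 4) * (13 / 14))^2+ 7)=640 / 38473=0.02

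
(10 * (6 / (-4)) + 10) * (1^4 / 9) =-5 / 9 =-0.56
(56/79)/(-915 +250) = -8/7505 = -0.00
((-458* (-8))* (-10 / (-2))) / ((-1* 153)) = -18320 / 153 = -119.74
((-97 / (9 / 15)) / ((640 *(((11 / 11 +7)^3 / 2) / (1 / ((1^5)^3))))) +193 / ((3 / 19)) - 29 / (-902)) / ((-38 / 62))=-88421230033 / 44335104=-1994.38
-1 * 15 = -15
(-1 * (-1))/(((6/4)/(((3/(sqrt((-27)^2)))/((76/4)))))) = 2/513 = 0.00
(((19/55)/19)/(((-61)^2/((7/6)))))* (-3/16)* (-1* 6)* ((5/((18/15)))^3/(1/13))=284375/47152512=0.01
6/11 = 0.55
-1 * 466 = -466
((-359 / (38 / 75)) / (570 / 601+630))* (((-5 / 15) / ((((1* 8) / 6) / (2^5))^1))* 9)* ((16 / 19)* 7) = 13592817 / 28519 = 476.62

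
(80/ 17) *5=400/ 17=23.53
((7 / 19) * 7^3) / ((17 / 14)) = 33614 / 323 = 104.07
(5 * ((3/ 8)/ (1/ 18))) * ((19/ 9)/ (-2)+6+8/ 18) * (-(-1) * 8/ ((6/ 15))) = 7275/ 2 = 3637.50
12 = 12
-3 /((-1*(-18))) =-1 /6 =-0.17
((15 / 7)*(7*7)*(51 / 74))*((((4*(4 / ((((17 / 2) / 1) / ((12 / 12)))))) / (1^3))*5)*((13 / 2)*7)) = 1146600 / 37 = 30989.19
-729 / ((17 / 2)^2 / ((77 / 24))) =-18711 / 578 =-32.37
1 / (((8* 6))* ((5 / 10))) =1 / 24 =0.04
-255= -255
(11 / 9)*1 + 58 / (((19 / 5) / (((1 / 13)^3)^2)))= 1.22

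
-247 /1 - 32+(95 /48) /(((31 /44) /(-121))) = -230233 /372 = -618.91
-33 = -33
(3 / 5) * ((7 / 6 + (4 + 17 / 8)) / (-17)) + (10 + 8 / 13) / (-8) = -2801 / 1768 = -1.58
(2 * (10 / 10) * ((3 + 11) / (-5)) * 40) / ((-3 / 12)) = 896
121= 121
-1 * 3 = -3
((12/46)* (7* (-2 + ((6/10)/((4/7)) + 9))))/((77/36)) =378/55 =6.87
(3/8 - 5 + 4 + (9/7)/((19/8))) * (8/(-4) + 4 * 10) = -89/28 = -3.18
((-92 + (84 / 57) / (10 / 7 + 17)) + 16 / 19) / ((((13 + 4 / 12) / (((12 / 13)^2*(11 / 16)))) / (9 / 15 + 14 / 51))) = -205345536 / 58681025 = -3.50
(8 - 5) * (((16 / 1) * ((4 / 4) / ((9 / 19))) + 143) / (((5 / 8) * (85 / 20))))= 50912 / 255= 199.65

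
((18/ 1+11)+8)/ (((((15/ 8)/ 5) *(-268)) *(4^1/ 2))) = -37/ 201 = -0.18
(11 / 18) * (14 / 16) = 77 / 144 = 0.53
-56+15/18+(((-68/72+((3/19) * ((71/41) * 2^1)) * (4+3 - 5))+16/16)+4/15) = -1884232/35055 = -53.75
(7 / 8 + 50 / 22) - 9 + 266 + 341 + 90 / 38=1009079 / 1672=603.52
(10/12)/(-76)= -5/456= -0.01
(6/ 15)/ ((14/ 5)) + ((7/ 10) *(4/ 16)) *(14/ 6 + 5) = 1.43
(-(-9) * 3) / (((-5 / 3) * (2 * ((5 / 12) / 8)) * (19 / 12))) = -46656 / 475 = -98.22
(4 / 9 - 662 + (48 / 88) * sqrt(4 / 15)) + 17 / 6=-11857 / 18 + 4 * sqrt(15) / 55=-658.44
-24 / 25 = -0.96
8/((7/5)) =40/7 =5.71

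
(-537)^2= 288369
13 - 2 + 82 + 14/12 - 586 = -2951/6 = -491.83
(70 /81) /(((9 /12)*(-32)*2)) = -35 /1944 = -0.02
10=10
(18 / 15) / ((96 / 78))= 0.98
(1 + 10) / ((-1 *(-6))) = 11 / 6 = 1.83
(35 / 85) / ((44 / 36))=63 / 187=0.34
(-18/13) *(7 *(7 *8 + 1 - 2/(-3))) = -7266/13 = -558.92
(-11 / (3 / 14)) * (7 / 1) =-1078 / 3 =-359.33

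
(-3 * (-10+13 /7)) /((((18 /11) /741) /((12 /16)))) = 464607 /56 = 8296.55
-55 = -55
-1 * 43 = -43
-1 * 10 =-10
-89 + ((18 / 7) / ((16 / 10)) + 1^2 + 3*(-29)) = -4855 / 28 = -173.39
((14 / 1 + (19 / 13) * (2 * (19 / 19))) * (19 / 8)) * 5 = 200.96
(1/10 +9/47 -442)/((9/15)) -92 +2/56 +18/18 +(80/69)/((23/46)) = -74897527/90804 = -824.83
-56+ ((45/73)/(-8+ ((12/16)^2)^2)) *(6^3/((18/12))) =-9699976/143591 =-67.55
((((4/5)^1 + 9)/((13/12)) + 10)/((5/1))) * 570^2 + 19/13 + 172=16091303/13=1237792.54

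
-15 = -15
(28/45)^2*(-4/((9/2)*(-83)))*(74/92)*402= 15548288/11597175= 1.34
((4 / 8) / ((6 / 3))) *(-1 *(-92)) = 23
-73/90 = -0.81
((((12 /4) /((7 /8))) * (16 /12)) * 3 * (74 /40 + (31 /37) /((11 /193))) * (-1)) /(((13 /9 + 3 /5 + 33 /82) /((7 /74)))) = -1193071464 /135967711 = -8.77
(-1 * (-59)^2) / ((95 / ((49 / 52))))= -170569 / 4940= -34.53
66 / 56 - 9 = -219 / 28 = -7.82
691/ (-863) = -691/ 863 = -0.80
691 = 691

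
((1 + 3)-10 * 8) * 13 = -988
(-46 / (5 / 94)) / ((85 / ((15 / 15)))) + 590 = 246426 / 425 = 579.83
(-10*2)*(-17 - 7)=480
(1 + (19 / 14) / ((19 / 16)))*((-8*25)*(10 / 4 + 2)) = -13500 / 7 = -1928.57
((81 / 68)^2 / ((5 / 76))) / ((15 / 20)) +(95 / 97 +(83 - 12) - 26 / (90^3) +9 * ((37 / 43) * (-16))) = -10180864222747 / 439375225500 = -23.17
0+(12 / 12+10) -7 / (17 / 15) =82 / 17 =4.82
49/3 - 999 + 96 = -2660/3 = -886.67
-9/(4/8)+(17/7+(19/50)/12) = -65267/4200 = -15.54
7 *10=70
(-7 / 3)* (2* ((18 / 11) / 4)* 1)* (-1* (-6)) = -11.45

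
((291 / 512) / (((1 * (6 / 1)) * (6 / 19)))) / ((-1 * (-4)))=1843 / 24576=0.07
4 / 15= 0.27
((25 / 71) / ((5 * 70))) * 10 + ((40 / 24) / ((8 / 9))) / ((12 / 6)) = 0.95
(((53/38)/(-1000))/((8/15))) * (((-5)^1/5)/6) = 53/121600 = 0.00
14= 14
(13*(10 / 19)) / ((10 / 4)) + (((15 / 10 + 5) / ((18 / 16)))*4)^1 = 4420 / 171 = 25.85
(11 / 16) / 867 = 11 / 13872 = 0.00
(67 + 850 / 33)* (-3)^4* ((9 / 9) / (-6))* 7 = -192843 / 22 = -8765.59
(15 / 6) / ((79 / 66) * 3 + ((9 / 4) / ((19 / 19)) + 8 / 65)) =7150 / 17057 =0.42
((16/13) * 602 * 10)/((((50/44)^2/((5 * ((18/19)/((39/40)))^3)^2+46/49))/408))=132897283893104456133636096/2583051855744917375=51449715.81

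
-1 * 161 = -161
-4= -4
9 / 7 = 1.29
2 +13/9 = 31/9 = 3.44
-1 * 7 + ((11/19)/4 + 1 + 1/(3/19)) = 109/228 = 0.48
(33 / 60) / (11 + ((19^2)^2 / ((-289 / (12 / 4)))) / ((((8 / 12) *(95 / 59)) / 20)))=-3179 / 145621580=-0.00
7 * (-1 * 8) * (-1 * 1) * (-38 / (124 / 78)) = -41496 / 31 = -1338.58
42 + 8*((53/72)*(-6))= 20/3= 6.67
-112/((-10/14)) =784/5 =156.80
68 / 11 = 6.18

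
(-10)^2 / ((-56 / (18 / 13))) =-225 / 91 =-2.47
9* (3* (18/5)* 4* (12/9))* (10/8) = 648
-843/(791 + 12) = -843/803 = -1.05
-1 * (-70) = 70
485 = 485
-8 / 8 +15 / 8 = 7 / 8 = 0.88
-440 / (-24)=55 / 3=18.33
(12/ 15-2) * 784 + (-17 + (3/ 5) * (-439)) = -6106/ 5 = -1221.20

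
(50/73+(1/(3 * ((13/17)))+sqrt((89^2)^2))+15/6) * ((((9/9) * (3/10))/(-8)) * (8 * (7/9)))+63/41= -12939479357/7003620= -1847.54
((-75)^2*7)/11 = 39375/11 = 3579.55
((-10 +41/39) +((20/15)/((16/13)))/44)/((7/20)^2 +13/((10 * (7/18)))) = -2.58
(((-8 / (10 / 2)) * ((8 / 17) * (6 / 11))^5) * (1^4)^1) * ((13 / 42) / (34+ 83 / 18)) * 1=-79498838016 / 5562382904622775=-0.00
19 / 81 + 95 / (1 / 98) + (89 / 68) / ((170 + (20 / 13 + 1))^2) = 9310.23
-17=-17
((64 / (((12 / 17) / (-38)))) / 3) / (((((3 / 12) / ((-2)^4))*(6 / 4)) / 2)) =-2646016 / 27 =-98000.59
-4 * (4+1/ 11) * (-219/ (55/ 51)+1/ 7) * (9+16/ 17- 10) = -2812608/ 14399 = -195.33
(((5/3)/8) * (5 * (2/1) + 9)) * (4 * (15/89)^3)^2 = 721406250/496981290961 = 0.00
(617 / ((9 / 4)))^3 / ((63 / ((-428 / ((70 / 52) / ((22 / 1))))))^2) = 900979815571667566592 / 3544416225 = 254196956107.11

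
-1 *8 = -8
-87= -87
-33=-33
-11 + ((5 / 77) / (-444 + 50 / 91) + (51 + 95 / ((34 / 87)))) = 1068119385 / 3773099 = 283.09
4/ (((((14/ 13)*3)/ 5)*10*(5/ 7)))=13/ 15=0.87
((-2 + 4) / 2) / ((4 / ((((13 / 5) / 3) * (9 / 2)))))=39 / 40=0.98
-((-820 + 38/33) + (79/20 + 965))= -99067/660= -150.10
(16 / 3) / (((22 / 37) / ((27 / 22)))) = 1332 / 121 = 11.01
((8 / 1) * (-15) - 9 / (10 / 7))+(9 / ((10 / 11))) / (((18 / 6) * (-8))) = -10137 / 80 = -126.71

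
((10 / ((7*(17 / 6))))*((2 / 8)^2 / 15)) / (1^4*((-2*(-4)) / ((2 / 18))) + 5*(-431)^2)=1 / 442145452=0.00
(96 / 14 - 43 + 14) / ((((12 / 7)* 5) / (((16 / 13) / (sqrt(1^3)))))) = -3.18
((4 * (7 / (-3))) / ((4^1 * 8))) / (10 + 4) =-1 / 48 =-0.02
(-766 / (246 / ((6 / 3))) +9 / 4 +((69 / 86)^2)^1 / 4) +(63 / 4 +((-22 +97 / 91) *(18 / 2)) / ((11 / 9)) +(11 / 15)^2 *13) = -36941879641463 / 273185312400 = -135.23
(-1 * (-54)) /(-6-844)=-27 /425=-0.06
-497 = -497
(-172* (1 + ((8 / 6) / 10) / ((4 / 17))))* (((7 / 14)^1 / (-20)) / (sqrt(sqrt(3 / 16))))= 10.24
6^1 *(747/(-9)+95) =72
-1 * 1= -1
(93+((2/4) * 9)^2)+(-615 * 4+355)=-7967/4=-1991.75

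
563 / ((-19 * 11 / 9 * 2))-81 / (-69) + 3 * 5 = 38955 / 9614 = 4.05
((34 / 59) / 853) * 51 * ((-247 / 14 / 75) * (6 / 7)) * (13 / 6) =-0.02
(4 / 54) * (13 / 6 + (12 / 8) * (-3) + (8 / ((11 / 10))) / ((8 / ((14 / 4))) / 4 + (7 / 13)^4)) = 75783106 / 116766441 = 0.65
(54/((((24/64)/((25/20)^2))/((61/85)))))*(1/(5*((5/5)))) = 32.29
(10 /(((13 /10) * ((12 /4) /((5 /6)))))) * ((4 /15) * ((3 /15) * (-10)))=-1.14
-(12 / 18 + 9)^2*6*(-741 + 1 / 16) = 9970055 / 24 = 415418.96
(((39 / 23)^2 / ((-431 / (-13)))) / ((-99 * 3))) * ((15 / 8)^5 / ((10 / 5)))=-556115625 / 164363567104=-0.00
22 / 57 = 0.39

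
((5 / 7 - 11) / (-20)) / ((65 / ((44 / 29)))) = 792 / 65975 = 0.01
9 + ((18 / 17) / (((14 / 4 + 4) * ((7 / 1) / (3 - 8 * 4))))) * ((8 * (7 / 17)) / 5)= 62241 / 7225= 8.61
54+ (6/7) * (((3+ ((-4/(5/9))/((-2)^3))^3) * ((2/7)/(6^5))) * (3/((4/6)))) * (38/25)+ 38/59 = 94786993403/1734600000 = 54.64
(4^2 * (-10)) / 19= -160 / 19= -8.42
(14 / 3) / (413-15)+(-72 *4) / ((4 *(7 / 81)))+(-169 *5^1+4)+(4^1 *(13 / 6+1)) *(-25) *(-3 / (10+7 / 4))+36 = -1557.28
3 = 3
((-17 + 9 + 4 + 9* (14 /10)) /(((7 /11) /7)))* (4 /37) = 10.23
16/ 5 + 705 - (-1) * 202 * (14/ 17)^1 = 74337/ 85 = 874.55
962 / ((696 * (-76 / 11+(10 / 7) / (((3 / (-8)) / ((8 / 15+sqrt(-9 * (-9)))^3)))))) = -24999975 / 59825576912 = -0.00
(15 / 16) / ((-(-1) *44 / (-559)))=-8385 / 704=-11.91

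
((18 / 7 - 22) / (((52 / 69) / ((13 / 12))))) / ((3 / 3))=-391 / 14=-27.93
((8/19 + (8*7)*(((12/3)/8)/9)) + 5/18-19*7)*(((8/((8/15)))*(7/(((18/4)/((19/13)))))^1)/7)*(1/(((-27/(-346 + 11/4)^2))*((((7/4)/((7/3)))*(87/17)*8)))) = 7079705641595/79151904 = 89444.54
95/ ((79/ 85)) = 8075/ 79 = 102.22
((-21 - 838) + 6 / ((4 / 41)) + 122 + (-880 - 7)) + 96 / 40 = -15601 / 10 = -1560.10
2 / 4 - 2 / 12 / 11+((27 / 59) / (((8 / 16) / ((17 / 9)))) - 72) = -135874 / 1947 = -69.79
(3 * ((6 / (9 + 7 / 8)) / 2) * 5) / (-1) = -360 / 79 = -4.56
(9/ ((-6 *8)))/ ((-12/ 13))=0.20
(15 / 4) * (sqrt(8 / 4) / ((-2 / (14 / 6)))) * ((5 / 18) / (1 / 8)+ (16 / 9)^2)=-3815 * sqrt(2) / 162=-33.30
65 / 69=0.94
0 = 0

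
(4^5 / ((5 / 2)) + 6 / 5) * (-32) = -65728 / 5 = -13145.60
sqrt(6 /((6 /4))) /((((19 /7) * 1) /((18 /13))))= 252 /247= 1.02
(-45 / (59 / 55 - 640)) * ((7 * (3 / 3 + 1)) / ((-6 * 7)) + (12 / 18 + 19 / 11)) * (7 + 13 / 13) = 40800 / 35141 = 1.16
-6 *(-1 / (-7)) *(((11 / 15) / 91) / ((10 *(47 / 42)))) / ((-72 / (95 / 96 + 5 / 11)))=61 / 4927104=0.00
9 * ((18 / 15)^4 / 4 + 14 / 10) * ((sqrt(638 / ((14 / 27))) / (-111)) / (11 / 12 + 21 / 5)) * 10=-258984 * sqrt(6699) / 1987825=-10.66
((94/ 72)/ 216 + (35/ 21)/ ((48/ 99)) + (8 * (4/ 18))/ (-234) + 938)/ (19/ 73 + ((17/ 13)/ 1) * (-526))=-992465003/ 724855392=-1.37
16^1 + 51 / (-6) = 15 / 2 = 7.50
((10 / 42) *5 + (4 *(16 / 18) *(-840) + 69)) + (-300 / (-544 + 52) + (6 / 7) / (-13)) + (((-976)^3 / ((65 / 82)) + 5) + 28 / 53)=-3478911686139926 / 2966145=-1172873101.67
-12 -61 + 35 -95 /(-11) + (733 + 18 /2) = 7839 /11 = 712.64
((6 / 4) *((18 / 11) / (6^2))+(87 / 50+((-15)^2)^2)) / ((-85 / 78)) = -2171890071 / 46750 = -46457.54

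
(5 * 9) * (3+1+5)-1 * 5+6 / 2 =403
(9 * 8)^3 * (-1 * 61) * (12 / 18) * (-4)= 60715008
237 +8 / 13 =3089 / 13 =237.62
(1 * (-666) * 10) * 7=-46620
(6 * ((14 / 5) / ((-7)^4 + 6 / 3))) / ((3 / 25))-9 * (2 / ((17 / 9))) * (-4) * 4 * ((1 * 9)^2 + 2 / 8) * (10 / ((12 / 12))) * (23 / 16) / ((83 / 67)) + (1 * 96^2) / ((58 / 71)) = 15244214014879 / 98328357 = 155033.75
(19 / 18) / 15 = 0.07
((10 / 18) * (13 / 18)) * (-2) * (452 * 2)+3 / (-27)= -58769 / 81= -725.54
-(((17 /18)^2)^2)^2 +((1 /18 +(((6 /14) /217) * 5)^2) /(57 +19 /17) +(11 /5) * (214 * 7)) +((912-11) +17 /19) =131791471163520552361261 /31402378659430920960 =4196.86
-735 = -735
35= 35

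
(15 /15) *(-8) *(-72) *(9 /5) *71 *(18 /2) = 3312576 /5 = 662515.20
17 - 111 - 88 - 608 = -790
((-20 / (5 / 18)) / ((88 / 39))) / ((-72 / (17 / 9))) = 221 / 264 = 0.84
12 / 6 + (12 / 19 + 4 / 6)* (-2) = -34 / 57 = -0.60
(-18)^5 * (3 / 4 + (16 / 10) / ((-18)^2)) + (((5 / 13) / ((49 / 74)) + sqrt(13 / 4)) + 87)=-4543146487 / 3185 + sqrt(13) / 2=-1426417.82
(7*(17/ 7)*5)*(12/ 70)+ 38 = 368/ 7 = 52.57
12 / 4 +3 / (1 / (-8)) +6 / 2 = -18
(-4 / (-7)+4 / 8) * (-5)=-5.36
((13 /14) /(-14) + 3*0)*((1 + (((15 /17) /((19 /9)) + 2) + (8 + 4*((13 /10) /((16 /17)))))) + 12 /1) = -4861259 /2532320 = -1.92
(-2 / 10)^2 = 1 / 25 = 0.04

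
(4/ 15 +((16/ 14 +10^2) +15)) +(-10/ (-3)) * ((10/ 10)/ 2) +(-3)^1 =12083/ 105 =115.08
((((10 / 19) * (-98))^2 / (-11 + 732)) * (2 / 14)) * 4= 78400 / 37183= 2.11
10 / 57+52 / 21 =2.65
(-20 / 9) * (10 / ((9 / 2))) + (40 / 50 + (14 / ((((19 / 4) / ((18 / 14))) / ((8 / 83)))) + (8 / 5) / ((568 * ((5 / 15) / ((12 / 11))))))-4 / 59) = -22552764508 / 5885993223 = -3.83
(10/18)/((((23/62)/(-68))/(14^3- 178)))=-54091280/207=-261310.53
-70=-70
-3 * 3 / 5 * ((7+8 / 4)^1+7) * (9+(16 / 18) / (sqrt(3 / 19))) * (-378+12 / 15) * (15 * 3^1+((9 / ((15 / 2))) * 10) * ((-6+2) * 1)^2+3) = 3862528 * sqrt(57) / 5+117324288 / 5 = 29297146.98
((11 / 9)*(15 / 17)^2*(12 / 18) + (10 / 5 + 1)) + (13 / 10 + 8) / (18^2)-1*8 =-1353641 / 312120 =-4.34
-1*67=-67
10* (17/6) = 85/3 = 28.33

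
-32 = -32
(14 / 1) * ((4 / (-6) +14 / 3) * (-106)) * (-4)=23744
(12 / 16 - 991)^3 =-62146192681 / 64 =-971034260.64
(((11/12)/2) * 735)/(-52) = -6.48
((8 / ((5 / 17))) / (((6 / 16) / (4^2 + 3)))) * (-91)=-1881152 / 15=-125410.13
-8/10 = -4/5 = -0.80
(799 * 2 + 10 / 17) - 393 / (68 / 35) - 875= 521.31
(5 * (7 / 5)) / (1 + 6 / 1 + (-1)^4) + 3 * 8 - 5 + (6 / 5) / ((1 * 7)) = 5613 / 280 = 20.05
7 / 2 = 3.50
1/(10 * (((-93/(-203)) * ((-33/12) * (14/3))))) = -29/1705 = -0.02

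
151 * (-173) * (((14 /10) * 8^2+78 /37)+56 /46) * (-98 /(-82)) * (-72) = 36440648333712 /174455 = 208882796.90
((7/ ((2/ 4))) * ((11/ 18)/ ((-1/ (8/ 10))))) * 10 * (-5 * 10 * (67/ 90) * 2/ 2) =206360/ 81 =2547.65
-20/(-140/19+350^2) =-19/116368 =-0.00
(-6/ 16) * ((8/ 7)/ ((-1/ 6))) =18/ 7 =2.57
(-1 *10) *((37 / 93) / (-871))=370 / 81003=0.00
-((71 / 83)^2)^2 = -25411681 / 47458321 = -0.54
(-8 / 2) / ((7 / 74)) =-296 / 7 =-42.29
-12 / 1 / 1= -12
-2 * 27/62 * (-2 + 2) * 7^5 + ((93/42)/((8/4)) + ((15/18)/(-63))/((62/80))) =25547/23436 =1.09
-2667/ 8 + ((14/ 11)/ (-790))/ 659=-7636567841/ 22906840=-333.38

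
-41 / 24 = -1.71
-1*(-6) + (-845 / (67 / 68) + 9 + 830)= -845 / 67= -12.61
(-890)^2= 792100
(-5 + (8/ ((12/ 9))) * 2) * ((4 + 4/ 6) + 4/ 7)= 110/ 3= 36.67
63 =63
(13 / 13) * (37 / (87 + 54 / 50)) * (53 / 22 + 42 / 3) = 333925 / 48444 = 6.89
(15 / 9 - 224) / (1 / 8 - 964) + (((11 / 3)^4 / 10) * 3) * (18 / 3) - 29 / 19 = 324.06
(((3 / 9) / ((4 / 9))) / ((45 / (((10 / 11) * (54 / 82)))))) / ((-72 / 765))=-765 / 7216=-0.11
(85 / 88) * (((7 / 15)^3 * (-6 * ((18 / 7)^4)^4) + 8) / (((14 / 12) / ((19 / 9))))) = -2179157095334628708286 / 559534035100425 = -3894592.57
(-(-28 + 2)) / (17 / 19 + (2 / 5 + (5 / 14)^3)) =19.40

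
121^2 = 14641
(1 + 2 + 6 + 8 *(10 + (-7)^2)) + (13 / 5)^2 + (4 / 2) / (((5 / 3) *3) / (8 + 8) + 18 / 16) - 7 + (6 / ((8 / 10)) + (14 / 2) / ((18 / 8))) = 5100091 / 10350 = 492.76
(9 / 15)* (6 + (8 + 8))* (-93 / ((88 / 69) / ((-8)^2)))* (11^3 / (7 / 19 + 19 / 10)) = -15578833248 / 431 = -36145784.80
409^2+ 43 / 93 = 15557176 / 93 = 167281.46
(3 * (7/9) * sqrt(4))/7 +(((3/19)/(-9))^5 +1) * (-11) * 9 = -6574042834/66854673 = -98.33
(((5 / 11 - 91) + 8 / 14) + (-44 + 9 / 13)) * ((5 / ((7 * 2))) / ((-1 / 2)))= 667075 / 7007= 95.20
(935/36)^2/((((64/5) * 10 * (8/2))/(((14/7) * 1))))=874225/331776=2.63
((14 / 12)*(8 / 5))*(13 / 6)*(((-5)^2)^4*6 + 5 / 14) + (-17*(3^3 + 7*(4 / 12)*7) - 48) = 85305451 / 9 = 9478383.44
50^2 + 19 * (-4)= 2424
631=631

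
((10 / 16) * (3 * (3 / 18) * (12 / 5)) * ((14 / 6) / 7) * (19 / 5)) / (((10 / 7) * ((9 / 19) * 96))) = 2527 / 172800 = 0.01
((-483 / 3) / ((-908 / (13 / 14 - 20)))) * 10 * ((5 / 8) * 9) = -1381725 / 7264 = -190.22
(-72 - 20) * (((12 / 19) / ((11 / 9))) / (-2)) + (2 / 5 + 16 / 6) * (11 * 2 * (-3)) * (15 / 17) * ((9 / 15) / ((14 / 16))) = -12272616 / 124355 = -98.69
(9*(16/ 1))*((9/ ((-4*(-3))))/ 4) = 27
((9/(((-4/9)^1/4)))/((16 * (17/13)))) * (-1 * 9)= 9477/272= 34.84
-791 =-791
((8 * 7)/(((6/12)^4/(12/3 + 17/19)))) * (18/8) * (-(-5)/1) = 937440/19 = 49338.95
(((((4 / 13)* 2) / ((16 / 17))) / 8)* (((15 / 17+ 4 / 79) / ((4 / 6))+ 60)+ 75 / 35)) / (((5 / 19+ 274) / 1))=840731 / 44399264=0.02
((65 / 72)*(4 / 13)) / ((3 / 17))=85 / 54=1.57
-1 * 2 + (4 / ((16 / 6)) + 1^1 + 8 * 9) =145 / 2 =72.50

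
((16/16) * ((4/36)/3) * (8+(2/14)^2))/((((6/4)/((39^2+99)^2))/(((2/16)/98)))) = 1591650/2401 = 662.91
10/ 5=2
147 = 147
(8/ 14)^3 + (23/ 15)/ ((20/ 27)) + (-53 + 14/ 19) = -32589281/ 651700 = -50.01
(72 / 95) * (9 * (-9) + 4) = -5544 / 95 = -58.36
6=6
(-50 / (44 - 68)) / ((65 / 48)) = 20 / 13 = 1.54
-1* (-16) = 16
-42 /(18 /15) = -35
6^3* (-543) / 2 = -58644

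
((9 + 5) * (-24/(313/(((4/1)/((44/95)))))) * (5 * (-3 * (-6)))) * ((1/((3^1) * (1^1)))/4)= -239400/3443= -69.53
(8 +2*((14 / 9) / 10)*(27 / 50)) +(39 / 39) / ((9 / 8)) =10189 / 1125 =9.06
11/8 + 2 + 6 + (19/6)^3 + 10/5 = 2329/54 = 43.13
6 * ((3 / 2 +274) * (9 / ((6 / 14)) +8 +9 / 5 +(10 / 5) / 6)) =257317 / 5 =51463.40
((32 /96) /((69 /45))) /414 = 5 /9522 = 0.00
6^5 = 7776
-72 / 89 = -0.81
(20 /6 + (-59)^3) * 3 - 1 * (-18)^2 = -616451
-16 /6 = -8 /3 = -2.67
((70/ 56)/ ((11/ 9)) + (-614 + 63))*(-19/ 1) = 459781/ 44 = 10449.57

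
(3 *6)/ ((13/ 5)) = 90/ 13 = 6.92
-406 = -406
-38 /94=-19 /47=-0.40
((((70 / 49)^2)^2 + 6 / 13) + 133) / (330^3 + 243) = 4295735 / 1121709165759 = 0.00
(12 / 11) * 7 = 84 / 11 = 7.64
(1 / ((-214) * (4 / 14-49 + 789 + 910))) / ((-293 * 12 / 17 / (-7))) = -833 / 8692002048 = -0.00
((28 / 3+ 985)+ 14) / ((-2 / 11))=-33275 / 6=-5545.83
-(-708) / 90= 118 / 15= 7.87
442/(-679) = -442/679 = -0.65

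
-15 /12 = -5 /4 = -1.25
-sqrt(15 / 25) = -sqrt(15) / 5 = -0.77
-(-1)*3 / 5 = 3 / 5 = 0.60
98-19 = 79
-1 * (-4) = 4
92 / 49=1.88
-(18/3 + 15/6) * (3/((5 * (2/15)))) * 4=-153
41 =41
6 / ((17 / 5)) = 30 / 17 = 1.76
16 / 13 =1.23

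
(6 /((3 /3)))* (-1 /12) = -1 /2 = -0.50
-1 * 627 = -627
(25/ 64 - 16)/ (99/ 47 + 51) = -0.29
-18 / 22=-0.82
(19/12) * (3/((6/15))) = 95/8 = 11.88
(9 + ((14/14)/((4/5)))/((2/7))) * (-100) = -2675/2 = -1337.50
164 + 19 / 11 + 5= 1878 / 11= 170.73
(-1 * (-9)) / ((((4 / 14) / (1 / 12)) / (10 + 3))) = 273 / 8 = 34.12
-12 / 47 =-0.26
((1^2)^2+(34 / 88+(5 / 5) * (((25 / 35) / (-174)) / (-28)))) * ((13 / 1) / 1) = 6761833 / 375144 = 18.02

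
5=5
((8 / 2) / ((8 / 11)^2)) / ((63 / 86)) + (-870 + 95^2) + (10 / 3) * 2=4118683 / 504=8171.99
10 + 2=12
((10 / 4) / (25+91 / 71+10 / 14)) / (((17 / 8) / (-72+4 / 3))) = -2107280 / 684267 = -3.08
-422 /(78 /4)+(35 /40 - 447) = -145943 /312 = -467.77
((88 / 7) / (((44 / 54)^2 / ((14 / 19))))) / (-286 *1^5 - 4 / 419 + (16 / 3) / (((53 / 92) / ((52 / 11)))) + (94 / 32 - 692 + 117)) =-3108269376 / 181411957421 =-0.02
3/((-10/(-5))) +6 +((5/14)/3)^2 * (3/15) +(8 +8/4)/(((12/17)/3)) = 88205/1764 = 50.00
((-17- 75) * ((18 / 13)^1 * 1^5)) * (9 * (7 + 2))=-134136 / 13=-10318.15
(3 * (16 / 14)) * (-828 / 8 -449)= -13260 / 7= -1894.29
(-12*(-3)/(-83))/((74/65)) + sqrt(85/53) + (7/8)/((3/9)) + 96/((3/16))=sqrt(4505)/53 + 12633947/24568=515.51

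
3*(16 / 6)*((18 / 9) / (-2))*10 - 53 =-133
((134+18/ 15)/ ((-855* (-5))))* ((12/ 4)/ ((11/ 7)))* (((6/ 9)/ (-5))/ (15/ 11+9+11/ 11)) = -9464/ 13359375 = -0.00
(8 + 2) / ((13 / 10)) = 100 / 13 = 7.69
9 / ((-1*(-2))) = 9 / 2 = 4.50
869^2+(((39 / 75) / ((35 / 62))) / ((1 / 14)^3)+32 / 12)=284134231 / 375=757691.28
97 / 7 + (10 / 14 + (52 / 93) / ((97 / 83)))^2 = 60928611928 / 3987543609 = 15.28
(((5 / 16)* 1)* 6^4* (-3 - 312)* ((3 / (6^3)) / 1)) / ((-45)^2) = -7 / 8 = -0.88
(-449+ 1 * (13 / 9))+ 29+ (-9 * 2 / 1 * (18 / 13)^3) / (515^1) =-4263135769 / 10183095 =-418.65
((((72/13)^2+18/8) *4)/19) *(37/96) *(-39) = -823509/7904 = -104.19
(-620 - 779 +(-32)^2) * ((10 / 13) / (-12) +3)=-28625 / 26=-1100.96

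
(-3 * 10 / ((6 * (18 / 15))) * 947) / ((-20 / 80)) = 47350 / 3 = 15783.33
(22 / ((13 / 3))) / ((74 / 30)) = 990 / 481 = 2.06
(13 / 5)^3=2197 / 125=17.58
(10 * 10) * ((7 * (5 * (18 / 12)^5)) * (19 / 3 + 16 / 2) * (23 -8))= 45714375 / 8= 5714296.88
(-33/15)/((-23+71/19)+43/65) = 2717/22973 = 0.12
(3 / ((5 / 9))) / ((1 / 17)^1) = 459 / 5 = 91.80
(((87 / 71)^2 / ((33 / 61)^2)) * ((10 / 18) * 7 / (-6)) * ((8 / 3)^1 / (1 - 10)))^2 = 191940845259091600 / 197723910945541761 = 0.97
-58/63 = -0.92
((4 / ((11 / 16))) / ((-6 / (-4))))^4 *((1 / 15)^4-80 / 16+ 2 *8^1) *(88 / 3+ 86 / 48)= 1550909603577856 / 20012416875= 77497.37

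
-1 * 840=-840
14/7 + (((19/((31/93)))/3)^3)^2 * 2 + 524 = 94092288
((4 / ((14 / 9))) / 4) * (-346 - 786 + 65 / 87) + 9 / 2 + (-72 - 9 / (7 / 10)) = -163941 / 203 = -807.59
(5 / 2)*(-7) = -17.50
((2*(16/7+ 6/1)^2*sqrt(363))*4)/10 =148016*sqrt(3)/245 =1046.41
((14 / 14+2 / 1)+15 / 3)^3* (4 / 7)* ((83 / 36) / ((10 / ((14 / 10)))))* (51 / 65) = 361216 / 4875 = 74.10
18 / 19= 0.95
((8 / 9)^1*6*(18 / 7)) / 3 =32 / 7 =4.57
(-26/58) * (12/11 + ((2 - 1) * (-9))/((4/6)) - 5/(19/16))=90311/12122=7.45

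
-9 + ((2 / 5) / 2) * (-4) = -49 / 5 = -9.80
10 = 10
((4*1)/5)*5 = 4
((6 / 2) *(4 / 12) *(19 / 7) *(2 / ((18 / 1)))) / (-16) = -19 / 1008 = -0.02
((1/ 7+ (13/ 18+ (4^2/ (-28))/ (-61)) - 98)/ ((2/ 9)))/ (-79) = 746507/ 134932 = 5.53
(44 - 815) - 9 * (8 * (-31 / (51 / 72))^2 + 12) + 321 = -40015854 / 289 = -138463.16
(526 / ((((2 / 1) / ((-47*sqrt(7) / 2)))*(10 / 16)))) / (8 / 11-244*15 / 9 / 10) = 815826*sqrt(7) / 3295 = 655.08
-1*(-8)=8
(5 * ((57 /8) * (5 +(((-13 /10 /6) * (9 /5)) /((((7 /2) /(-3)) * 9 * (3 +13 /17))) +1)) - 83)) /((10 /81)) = -583216443 /358400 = -1627.28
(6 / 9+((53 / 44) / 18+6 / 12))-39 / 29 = -2555 / 22968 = -0.11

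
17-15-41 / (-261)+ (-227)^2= 51531.16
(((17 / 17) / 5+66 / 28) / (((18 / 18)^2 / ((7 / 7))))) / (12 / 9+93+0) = 537 / 19810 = 0.03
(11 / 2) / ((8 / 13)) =143 / 16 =8.94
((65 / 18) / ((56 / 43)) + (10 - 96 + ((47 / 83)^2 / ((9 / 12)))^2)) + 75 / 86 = -82.17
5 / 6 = 0.83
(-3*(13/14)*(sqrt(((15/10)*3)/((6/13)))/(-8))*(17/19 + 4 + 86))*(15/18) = 82.36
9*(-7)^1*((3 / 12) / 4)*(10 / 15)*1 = -2.62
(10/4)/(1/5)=25/2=12.50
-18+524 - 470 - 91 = -55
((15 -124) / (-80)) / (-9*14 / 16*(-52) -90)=109 / 25560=0.00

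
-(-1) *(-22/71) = -22/71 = -0.31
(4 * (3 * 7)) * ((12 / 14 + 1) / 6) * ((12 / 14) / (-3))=-52 / 7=-7.43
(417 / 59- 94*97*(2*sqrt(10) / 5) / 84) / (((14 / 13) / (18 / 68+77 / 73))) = 17753775 / 2050132- 38819885*sqrt(10) / 729708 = -159.57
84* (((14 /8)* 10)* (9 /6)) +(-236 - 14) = 1955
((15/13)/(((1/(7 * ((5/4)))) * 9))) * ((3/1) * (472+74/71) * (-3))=-8816325/1846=-4775.91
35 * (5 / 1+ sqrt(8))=70 * sqrt(2)+ 175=273.99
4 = 4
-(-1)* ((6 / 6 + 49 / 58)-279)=-16075 / 58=-277.16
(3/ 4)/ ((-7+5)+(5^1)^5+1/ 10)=15/ 62462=0.00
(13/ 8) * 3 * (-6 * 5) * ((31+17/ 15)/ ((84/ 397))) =-1243801/ 56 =-22210.73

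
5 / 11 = 0.45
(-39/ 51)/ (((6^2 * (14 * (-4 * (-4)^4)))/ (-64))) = -13/ 137088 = -0.00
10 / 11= 0.91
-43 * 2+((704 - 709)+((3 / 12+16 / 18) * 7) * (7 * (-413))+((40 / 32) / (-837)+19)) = -23119.70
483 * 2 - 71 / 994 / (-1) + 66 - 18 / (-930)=2239637 / 2170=1032.09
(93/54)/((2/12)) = 31/3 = 10.33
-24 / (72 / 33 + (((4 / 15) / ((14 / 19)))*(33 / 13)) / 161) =-10.97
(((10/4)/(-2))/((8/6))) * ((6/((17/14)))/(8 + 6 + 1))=-21/68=-0.31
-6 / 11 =-0.55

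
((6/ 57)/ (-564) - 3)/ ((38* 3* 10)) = -3215/ 1221624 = -0.00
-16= -16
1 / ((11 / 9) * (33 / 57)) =171 / 121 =1.41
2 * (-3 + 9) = 12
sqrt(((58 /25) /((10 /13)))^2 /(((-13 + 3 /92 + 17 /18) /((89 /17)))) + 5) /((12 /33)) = sqrt(465009396898145) /7692500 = 2.80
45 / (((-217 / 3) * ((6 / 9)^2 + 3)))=-1215 / 6727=-0.18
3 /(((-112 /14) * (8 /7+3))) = -21 /232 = -0.09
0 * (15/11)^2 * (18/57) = 0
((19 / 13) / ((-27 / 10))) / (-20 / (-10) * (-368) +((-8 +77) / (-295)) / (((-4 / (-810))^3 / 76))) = 22420 / 6113741033673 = 0.00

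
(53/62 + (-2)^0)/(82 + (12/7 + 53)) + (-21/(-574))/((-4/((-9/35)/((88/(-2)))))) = 18409981/1362308640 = 0.01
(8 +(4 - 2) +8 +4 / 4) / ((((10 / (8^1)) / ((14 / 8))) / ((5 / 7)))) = 19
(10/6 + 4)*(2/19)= 34/57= 0.60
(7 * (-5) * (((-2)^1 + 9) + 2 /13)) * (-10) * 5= 162750 /13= 12519.23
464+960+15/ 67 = 95423/ 67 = 1424.22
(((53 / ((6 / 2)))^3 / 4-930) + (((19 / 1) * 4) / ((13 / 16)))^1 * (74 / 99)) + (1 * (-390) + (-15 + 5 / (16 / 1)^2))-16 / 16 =111125545 / 988416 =112.43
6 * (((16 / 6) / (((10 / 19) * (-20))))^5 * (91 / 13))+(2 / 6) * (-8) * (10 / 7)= -21336407702 / 5537109375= -3.85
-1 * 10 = -10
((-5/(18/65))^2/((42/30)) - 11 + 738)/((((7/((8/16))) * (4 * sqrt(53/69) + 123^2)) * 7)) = 84167843143/130009436200392 - 2176961 * sqrt(3657)/877563694352646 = 0.00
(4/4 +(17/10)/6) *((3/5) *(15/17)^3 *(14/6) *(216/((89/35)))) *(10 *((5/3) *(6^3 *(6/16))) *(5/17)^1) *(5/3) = 515721937500/7433369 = 69379.30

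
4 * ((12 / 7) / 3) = 16 / 7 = 2.29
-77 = -77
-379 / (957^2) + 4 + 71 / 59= 281143282 / 54035091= 5.20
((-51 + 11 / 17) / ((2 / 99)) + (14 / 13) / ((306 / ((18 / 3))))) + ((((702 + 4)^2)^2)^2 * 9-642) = 368293154162116947623057732 / 663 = 555494953487355878767809.50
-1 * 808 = -808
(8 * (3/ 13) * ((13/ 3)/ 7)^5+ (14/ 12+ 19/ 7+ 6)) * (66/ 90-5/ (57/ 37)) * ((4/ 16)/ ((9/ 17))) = -83257030783/ 6983812710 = -11.92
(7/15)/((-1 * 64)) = -0.01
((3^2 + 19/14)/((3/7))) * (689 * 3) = 99905/2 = 49952.50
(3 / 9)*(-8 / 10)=-4 / 15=-0.27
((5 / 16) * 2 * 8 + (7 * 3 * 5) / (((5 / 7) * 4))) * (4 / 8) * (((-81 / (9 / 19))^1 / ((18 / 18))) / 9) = -3173 / 8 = -396.62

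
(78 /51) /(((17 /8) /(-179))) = -37232 /289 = -128.83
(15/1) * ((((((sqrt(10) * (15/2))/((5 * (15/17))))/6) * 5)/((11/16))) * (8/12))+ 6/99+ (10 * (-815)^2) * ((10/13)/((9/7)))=680 * sqrt(10)/33+ 5114532578/1287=3974060.95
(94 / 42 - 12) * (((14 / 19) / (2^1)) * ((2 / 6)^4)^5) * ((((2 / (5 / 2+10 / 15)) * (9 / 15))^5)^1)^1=-0.00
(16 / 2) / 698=0.01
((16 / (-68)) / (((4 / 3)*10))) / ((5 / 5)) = -3 / 170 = -0.02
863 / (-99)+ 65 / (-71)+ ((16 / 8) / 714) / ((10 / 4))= -9.63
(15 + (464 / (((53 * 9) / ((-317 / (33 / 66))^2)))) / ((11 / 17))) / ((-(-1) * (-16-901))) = -3170707633 / 4811499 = -658.99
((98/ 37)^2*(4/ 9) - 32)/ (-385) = 355856/ 4743585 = 0.08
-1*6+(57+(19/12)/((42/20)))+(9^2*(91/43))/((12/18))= 836761/2709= 308.88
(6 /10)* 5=3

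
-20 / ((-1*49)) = 20 / 49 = 0.41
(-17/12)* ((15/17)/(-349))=5/1396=0.00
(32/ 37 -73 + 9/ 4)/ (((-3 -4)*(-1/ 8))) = -20686/ 259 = -79.87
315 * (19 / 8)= 748.12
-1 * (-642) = 642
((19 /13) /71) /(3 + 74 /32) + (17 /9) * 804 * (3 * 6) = 2144646184 /78455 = 27336.00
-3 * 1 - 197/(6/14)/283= -3926/849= -4.62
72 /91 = 0.79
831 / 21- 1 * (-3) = 298 / 7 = 42.57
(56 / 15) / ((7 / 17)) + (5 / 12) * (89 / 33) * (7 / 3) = 69431 / 5940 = 11.69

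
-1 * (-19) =19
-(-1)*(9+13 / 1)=22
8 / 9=0.89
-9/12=-3/4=-0.75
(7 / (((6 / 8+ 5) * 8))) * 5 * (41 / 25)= 287 / 230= 1.25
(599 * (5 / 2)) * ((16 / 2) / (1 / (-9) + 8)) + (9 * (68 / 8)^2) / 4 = 1909791 / 1136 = 1681.15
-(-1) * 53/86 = 53/86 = 0.62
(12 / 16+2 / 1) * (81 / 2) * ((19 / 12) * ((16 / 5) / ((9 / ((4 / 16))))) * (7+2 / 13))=58311 / 520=112.14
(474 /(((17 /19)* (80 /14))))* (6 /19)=4977 /170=29.28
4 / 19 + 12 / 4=61 / 19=3.21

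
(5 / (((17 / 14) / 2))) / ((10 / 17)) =14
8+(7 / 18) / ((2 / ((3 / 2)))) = 199 / 24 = 8.29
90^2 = 8100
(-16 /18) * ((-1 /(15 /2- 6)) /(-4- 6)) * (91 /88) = -91 /1485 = -0.06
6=6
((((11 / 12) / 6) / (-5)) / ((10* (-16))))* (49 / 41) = 539 / 2361600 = 0.00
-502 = -502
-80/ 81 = -0.99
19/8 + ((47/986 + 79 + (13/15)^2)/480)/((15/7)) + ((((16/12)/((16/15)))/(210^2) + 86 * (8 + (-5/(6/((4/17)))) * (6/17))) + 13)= 928072274715829/1330567560000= 697.50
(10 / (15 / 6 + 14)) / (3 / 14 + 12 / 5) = 1400 / 6039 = 0.23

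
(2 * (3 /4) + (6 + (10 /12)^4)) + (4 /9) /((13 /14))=142549 /16848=8.46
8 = 8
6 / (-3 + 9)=1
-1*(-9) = 9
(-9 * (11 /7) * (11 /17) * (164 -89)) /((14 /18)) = -735075 /833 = -882.44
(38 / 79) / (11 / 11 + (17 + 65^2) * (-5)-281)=-19 / 848855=-0.00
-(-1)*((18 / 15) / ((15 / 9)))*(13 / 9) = 26 / 25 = 1.04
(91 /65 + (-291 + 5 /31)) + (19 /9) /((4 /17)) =-1565003 /5580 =-280.47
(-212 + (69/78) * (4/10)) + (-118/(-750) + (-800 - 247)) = -6135133/4875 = -1258.49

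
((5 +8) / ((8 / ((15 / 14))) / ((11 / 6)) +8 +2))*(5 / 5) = 715 / 774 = 0.92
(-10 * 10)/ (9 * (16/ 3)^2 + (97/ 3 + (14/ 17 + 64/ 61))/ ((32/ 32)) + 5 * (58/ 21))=-725900/ 2206849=-0.33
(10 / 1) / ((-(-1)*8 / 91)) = 455 / 4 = 113.75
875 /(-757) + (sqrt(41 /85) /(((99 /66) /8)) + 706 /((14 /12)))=16 * sqrt(3485) /255 + 3200527 /5299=607.69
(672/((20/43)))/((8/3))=2709/5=541.80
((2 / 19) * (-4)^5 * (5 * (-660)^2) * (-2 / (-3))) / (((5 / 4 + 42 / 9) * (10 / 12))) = -42821222400 / 1349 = -31742937.29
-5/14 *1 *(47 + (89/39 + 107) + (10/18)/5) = -6535/117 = -55.85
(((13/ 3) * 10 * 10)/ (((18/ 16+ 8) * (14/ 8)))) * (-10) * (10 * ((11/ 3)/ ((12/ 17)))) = -194480000/ 13797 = -14095.82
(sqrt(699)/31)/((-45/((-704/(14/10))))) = 704 *sqrt(699)/1953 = 9.53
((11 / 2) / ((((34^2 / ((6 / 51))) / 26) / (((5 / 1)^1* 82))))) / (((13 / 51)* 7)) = 6765 / 2023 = 3.34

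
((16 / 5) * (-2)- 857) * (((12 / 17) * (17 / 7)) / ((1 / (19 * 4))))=-3937104 / 35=-112488.69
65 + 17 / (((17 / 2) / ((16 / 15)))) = 1007 / 15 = 67.13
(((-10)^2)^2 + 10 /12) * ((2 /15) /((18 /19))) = 228019 /162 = 1407.52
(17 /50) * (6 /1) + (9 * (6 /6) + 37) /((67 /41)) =50567 /1675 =30.19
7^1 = 7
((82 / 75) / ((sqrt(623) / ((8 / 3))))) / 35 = 656 * sqrt(623) / 4906125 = 0.00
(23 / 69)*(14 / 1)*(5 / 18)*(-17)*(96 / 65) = -3808 / 117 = -32.55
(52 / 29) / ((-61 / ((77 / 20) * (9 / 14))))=-1287 / 17690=-0.07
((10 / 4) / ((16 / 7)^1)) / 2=35 / 64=0.55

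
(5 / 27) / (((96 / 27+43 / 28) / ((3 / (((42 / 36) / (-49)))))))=-5880 / 1283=-4.58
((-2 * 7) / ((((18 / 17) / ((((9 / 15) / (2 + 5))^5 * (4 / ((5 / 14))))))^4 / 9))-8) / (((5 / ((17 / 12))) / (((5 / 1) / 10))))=-4810604194940984683747439222087 / 4244650760242044925689697265625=-1.13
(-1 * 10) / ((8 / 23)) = -115 / 4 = -28.75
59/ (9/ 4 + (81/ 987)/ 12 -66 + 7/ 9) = -349398/ 372881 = -0.94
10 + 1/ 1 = 11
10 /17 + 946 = 16092 /17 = 946.59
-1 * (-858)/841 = 858/841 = 1.02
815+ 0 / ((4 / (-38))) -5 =810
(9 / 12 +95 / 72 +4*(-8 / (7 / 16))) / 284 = -35821 / 143136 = -0.25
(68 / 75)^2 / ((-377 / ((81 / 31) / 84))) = -3468 / 51130625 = -0.00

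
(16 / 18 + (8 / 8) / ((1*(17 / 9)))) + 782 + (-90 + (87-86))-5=105481 / 153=689.42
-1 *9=-9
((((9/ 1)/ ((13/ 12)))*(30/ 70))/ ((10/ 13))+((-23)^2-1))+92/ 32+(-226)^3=-3231939339/ 280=-11542640.50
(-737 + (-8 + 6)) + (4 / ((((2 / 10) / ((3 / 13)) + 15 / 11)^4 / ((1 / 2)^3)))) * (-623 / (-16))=-433234506393473 / 586869112832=-738.21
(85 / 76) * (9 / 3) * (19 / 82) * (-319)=-81345 / 328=-248.00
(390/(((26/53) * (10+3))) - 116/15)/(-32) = -10417/6240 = -1.67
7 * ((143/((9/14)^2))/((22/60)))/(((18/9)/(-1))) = -89180/27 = -3302.96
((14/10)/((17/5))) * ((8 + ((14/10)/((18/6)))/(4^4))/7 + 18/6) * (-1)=-1.71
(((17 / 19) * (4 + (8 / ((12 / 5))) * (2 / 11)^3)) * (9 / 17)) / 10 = 24078 / 126445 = 0.19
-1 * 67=-67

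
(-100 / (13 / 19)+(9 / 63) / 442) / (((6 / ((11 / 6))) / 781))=-1294947203 / 37128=-34877.91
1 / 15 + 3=46 / 15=3.07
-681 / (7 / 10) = -972.86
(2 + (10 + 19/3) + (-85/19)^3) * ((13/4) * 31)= -295223695/41154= -7173.63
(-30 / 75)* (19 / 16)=-19 / 40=-0.48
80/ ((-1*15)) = -16/ 3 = -5.33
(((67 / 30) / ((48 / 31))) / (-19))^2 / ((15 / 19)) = 4313929 / 590976000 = 0.01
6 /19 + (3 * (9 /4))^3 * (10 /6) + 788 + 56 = 1649983 /1216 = 1356.89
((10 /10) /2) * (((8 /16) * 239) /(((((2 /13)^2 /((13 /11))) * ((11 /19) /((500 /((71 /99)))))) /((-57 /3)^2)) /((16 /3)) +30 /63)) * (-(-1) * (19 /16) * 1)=59875673937625 /401845953956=149.00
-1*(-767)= 767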